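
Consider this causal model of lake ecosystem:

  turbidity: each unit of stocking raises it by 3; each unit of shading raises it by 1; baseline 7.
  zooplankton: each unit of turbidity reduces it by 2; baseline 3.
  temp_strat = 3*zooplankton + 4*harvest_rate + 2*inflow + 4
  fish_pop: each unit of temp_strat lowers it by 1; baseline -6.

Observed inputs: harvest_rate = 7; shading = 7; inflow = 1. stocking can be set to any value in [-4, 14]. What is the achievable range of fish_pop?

-37 to 287

Substituting into the turbidity equation gives turbidity = 3*stocking + 14.
Substituting into the zooplankton equation gives zooplankton = -6*stocking - 25.
Substituting into the temp_strat equation gives temp_strat = -18*stocking - 41.
Substituting into the fish_pop equation gives fish_pop = 18*stocking + 35.
Linear in stocking, so extremes are at the endpoints: stocking = -4 gives fish_pop = -37; stocking = 14 gives fish_pop = 287.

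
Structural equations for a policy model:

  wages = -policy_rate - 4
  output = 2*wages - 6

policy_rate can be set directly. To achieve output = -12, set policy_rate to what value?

Substituting into the output equation gives output = -2*policy_rate - 14.
Solve -2*policy_rate - 14 = -12: policy_rate = (-12 + 14) / -2 = -1.

policy_rate = -1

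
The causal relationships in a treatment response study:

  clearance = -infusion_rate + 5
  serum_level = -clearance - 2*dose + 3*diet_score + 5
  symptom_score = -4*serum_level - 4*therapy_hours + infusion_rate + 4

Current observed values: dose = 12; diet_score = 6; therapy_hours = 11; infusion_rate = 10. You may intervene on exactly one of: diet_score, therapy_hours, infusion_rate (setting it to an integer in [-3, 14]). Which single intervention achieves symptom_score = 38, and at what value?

Intervening on diet_score: with other inputs at their observed values, symptom_score = -12*diet_score + 26. Solving for 38 gives diet_score = -1, within [-3, 14].
Intervening on therapy_hours: symptom_score = -4*therapy_hours - 2. Reaching 38 requires therapy_hours = -10, outside [-3, 14].
Intervening on infusion_rate: symptom_score = -3*infusion_rate - 16. Reaching 38 requires infusion_rate = -18, outside [-3, 14].

set diet_score = -1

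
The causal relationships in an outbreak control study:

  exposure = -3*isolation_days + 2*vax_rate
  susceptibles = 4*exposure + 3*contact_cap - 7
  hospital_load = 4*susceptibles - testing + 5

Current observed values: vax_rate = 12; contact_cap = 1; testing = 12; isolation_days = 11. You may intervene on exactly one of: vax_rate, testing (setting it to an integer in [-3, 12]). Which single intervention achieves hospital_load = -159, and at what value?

Intervening on vax_rate: hospital_load = 32*vax_rate - 551. Reaching -159 requires vax_rate = 49/4, not an integer.
Intervening on testing: with other inputs at their observed values, hospital_load = -testing - 155. Solving for -159 gives testing = 4, within [-3, 12].

set testing = 4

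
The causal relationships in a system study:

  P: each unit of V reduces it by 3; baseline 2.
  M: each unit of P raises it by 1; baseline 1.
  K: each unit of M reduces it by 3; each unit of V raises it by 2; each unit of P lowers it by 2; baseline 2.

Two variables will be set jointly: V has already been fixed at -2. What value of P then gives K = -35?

P = 6

With V held at -2:
Intervening on P fixes its value directly, overriding its dependence on V.
Substituting into the K equation gives K = -5*P - 5.
Solve -5*P - 5 = -35: P = (-35 + 5) / -5 = 6.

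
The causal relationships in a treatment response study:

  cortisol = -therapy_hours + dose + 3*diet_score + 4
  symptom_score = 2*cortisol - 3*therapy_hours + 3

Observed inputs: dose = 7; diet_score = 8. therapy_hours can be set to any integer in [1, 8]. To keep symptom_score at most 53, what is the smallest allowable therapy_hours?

Substituting into the cortisol equation gives cortisol = -therapy_hours + 35.
Substituting into the symptom_score equation gives symptom_score = -5*therapy_hours + 73.
Require -5*therapy_hours + 73 ≤ 53, so therapy_hours ≥ 4.
The smallest integer in [1, 8] satisfying this is 4.

therapy_hours = 4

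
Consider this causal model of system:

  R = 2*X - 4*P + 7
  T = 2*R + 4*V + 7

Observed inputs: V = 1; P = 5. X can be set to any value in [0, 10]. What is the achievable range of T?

-15 to 25

Substituting into the R equation gives R = 2*X - 13.
Substituting into the T equation gives T = 4*X - 15.
Linear in X, so extremes are at the endpoints: X = 0 gives T = -15; X = 10 gives T = 25.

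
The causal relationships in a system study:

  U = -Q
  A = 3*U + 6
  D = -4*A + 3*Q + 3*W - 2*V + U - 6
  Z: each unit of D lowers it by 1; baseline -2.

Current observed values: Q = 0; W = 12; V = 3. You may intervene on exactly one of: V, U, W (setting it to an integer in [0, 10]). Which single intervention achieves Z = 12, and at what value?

set V = 10

Intervening on V: with other inputs at their observed values, Z = 2*V - 8. Solving for 12 gives V = 10, within [0, 10].
Intervening on U: Z = 11*U - 2. Reaching 12 requires U = 14/11, not an integer.
Intervening on W: Z = -3*W + 34. Reaching 12 requires W = 22/3, not an integer.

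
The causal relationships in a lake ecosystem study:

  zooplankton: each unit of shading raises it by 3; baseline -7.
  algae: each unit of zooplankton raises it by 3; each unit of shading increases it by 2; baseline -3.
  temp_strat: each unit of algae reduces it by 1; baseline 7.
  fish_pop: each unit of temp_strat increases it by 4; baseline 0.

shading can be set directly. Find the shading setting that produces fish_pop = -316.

shading = 10

Substituting into the algae equation gives algae = 11*shading - 24.
So temp_strat = -11*shading + 31.
Substituting into the fish_pop equation gives fish_pop = -44*shading + 124.
Solve -44*shading + 124 = -316: shading = (-316 - 124) / -44 = 10.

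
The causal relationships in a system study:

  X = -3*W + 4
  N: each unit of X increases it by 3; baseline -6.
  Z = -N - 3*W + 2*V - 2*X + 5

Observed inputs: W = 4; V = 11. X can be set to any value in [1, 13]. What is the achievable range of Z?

-44 to 16

Intervening on X fixes its value directly, overriding its dependence on W.
Substituting into the Z equation gives Z = -5*X + 21.
Linear in X, so extremes are at the endpoints: X = 1 gives Z = 16; X = 13 gives Z = -44.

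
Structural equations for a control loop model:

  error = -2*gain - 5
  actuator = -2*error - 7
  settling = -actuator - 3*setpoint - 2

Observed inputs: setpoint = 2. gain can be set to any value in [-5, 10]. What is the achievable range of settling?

Substituting into the actuator equation gives actuator = 4*gain + 3.
Substituting into the settling equation gives settling = -4*gain - 11.
Linear in gain, so extremes are at the endpoints: gain = -5 gives settling = 9; gain = 10 gives settling = -51.

-51 to 9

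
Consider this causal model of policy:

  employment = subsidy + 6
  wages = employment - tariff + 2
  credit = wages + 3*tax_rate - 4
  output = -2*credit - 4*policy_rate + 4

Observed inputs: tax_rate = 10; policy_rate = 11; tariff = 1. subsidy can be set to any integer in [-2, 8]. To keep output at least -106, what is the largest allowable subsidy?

Substituting into the wages equation gives wages = subsidy + 7.
Substituting into the credit equation gives credit = subsidy + 33.
So output = -2*subsidy - 106.
Require -2*subsidy - 106 ≥ -106, so subsidy ≤ 0.
The largest integer in [-2, 8] satisfying this is 0.

subsidy = 0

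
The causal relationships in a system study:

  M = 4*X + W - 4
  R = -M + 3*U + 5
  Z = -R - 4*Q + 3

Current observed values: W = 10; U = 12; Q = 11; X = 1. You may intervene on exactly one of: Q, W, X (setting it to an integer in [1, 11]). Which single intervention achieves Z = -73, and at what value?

Intervening on Q: Z = -4*Q - 28. Reaching -73 requires Q = 45/4, not an integer.
Intervening on W: with other inputs at their observed values, Z = W - 82. Solving for -73 gives W = 9, within [1, 11].
Intervening on X: Z = 4*X - 76. Reaching -73 requires X = 3/4, not an integer.

set W = 9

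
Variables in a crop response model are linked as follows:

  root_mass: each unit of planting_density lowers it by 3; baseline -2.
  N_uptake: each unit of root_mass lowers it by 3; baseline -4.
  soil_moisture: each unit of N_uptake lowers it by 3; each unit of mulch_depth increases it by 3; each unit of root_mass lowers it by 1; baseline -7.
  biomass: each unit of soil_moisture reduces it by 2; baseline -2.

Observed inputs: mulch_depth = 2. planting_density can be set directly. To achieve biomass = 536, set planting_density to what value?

planting_density = 11

Substituting into the N_uptake equation gives N_uptake = 9*planting_density + 2.
soil_moisture becomes -24*planting_density - 5.
Substituting into the biomass equation gives biomass = 48*planting_density + 8.
Solve 48*planting_density + 8 = 536: planting_density = (536 - 8) / 48 = 11.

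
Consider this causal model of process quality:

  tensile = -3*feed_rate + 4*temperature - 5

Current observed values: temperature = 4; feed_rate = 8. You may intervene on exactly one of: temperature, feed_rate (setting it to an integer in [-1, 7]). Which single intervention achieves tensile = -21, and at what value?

set temperature = 2

Intervening on temperature: with other inputs at their observed values, tensile = 4*temperature - 29. Solving for -21 gives temperature = 2, within [-1, 7].
Intervening on feed_rate: tensile = -3*feed_rate + 11. Reaching -21 requires feed_rate = 32/3, not an integer.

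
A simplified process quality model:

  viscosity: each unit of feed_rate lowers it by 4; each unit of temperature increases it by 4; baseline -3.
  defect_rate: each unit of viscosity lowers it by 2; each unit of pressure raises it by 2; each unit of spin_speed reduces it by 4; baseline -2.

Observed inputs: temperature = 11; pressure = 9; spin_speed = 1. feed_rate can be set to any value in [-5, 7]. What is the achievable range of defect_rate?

-110 to -14

Substituting into the viscosity equation gives viscosity = -4*feed_rate + 41.
Substituting into the defect_rate equation gives defect_rate = 8*feed_rate - 70.
Linear in feed_rate, so extremes are at the endpoints: feed_rate = -5 gives defect_rate = -110; feed_rate = 7 gives defect_rate = -14.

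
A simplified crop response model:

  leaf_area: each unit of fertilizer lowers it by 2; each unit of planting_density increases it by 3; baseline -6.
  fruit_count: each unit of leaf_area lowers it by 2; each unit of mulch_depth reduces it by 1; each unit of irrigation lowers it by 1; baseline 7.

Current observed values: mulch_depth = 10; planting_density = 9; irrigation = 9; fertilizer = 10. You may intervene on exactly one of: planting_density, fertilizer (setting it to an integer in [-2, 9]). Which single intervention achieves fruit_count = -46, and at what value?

set fertilizer = 2

Intervening on planting_density: fruit_count = -6*planting_density + 40. Reaching -46 requires planting_density = 43/3, not an integer.
Intervening on fertilizer: with other inputs at their observed values, fruit_count = 4*fertilizer - 54. Solving for -46 gives fertilizer = 2, within [-2, 9].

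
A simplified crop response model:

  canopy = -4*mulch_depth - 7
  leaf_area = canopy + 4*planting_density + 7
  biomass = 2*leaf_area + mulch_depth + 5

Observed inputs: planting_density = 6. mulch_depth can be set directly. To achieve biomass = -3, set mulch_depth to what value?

mulch_depth = 8

Substituting into the leaf_area equation gives leaf_area = -4*mulch_depth + 24.
Substituting into the biomass equation gives biomass = -7*mulch_depth + 53.
Solve -7*mulch_depth + 53 = -3: mulch_depth = (-3 - 53) / -7 = 8.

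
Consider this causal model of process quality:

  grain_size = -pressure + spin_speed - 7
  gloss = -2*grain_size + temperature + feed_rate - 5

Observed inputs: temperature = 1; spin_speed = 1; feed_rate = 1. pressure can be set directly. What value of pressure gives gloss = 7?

Substituting into the grain_size equation gives grain_size = -pressure - 6.
Substituting into the gloss equation gives gloss = 2*pressure + 9.
Solve 2*pressure + 9 = 7: pressure = (7 - 9) / 2 = -1.

pressure = -1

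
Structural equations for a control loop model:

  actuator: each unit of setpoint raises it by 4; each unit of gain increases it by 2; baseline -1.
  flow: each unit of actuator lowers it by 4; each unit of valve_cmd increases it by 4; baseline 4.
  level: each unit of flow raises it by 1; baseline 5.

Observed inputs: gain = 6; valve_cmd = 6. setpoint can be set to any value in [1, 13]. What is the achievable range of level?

Substituting into the actuator equation gives actuator = 4*setpoint + 11.
This gives flow = -16*setpoint - 16.
Substituting into the level equation gives level = -16*setpoint - 11.
Linear in setpoint, so extremes are at the endpoints: setpoint = 1 gives level = -27; setpoint = 13 gives level = -219.

-219 to -27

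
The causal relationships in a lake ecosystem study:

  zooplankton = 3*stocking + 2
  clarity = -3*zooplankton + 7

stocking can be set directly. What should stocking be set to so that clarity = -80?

Substituting into the clarity equation gives clarity = -9*stocking + 1.
Solve -9*stocking + 1 = -80: stocking = (-80 - 1) / -9 = 9.

stocking = 9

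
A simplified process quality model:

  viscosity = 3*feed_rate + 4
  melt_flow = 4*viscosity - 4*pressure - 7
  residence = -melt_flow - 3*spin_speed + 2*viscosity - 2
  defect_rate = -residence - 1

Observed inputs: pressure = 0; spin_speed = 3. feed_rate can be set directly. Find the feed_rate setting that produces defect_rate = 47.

Substituting into the melt_flow equation gives melt_flow = 12*feed_rate + 9.
Substituting into the residence equation gives residence = -6*feed_rate - 12.
This gives defect_rate = 6*feed_rate + 11.
Solve 6*feed_rate + 11 = 47: feed_rate = (47 - 11) / 6 = 6.

feed_rate = 6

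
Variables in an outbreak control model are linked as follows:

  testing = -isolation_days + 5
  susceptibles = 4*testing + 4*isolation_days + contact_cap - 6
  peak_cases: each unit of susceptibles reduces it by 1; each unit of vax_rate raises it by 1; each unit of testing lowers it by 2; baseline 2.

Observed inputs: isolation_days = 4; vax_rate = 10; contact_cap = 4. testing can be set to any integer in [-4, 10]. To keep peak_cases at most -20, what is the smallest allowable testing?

testing = 3

Intervening on testing fixes its value directly, overriding its dependence on isolation_days.
Substituting into the susceptibles equation gives susceptibles = 4*testing + 14.
This gives peak_cases = -6*testing - 2.
Require -6*testing - 2 ≤ -20, so testing ≥ 3.
The smallest integer in [-4, 10] satisfying this is 3.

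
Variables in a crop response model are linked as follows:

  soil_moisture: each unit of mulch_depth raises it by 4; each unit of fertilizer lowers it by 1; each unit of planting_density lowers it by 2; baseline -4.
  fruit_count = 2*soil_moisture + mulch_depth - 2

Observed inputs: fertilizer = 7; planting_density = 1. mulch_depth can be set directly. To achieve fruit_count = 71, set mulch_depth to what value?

mulch_depth = 11

Substituting into the soil_moisture equation gives soil_moisture = 4*mulch_depth - 13.
Substituting into the fruit_count equation gives fruit_count = 9*mulch_depth - 28.
Solve 9*mulch_depth - 28 = 71: mulch_depth = (71 + 28) / 9 = 11.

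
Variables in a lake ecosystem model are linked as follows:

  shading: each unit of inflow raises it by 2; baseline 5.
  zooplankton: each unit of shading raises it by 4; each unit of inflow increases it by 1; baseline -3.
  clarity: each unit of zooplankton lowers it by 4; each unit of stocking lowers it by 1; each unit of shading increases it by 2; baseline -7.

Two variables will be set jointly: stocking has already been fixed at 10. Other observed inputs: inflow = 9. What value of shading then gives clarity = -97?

With stocking held at 10:
Intervening on shading fixes its value directly, overriding its dependence on inflow.
Substituting into the zooplankton equation gives zooplankton = 4*shading + 6.
clarity becomes -14*shading - 41.
Solve -14*shading - 41 = -97: shading = (-97 + 41) / -14 = 4.

shading = 4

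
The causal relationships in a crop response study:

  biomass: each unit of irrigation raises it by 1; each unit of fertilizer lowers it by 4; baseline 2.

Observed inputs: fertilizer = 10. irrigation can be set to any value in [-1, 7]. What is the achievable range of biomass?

-39 to -31

Substituting into the biomass equation gives biomass = irrigation - 38.
Linear in irrigation, so extremes are at the endpoints: irrigation = -1 gives biomass = -39; irrigation = 7 gives biomass = -31.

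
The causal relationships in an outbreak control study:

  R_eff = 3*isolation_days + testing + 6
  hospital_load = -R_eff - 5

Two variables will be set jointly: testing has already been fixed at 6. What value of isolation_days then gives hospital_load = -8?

With testing held at 6:
Substituting into the R_eff equation gives R_eff = 3*isolation_days + 12.
Substituting into the hospital_load equation gives hospital_load = -3*isolation_days - 17.
Solve -3*isolation_days - 17 = -8: isolation_days = (-8 + 17) / -3 = -3.

isolation_days = -3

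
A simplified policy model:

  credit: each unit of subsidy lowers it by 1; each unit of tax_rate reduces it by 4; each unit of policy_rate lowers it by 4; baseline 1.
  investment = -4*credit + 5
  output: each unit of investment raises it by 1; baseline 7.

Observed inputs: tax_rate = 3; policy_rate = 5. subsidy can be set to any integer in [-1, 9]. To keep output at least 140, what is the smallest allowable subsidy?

subsidy = 1

Substituting into the credit equation gives credit = -subsidy - 31.
This gives investment = 4*subsidy + 129.
Substituting into the output equation gives output = 4*subsidy + 136.
Require 4*subsidy + 136 ≥ 140, so subsidy ≥ 1.
The smallest integer in [-1, 9] satisfying this is 1.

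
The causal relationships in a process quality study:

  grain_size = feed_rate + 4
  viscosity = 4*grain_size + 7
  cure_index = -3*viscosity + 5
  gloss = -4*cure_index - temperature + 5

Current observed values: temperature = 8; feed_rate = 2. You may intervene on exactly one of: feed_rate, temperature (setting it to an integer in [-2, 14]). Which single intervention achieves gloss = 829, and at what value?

set feed_rate = 12

Intervening on feed_rate: with other inputs at their observed values, gloss = 48*feed_rate + 253. Solving for 829 gives feed_rate = 12, within [-2, 14].
Intervening on temperature: gloss = -temperature + 357. Reaching 829 requires temperature = -472, outside [-2, 14].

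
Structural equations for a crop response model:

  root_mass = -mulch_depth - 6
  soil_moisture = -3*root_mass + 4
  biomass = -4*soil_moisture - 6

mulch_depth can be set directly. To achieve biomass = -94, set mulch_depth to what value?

mulch_depth = 0

Substituting into the soil_moisture equation gives soil_moisture = 3*mulch_depth + 22.
Substituting into the biomass equation gives biomass = -12*mulch_depth - 94.
Solve -12*mulch_depth - 94 = -94: mulch_depth = (-94 + 94) / -12 = 0.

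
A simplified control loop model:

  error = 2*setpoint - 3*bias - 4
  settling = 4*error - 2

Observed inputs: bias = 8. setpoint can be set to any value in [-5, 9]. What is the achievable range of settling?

-154 to -42

Substituting into the error equation gives error = 2*setpoint - 28.
settling becomes 8*setpoint - 114.
Linear in setpoint, so extremes are at the endpoints: setpoint = -5 gives settling = -154; setpoint = 9 gives settling = -42.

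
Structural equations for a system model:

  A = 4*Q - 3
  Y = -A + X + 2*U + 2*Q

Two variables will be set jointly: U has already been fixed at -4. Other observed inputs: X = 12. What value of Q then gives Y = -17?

Q = 12

With U held at -4:
Substituting into the Y equation gives Y = -2*Q + 7.
Solve -2*Q + 7 = -17: Q = (-17 - 7) / -2 = 12.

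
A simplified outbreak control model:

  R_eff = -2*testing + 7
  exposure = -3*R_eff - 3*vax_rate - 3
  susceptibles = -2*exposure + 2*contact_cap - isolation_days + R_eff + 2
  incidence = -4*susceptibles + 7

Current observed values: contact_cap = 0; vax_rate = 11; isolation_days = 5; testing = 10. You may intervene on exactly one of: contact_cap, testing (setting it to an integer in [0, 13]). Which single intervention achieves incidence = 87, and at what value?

Intervening on contact_cap: with other inputs at their observed values, incidence = -8*contact_cap + 95. Solving for 87 gives contact_cap = 1, within [0, 13].
Intervening on testing: incidence = 56*testing - 465. Reaching 87 requires testing = 69/7, not an integer.

set contact_cap = 1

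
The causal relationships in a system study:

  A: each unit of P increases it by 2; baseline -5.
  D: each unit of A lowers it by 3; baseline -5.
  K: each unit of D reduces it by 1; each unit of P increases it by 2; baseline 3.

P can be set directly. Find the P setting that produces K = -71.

P = -8

Substituting into the D equation gives D = -6*P + 10.
Substituting into the K equation gives K = 8*P - 7.
Solve 8*P - 7 = -71: P = (-71 + 7) / 8 = -8.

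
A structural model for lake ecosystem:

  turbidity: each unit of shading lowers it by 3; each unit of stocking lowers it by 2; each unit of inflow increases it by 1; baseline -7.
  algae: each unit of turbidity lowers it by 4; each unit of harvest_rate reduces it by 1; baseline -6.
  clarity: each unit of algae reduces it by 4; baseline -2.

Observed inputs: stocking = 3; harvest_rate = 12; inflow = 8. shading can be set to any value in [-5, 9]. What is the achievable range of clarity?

Substituting into the turbidity equation gives turbidity = -3*shading - 5.
Substituting into the algae equation gives algae = 12*shading + 2.
This gives clarity = -48*shading - 10.
Linear in shading, so extremes are at the endpoints: shading = -5 gives clarity = 230; shading = 9 gives clarity = -442.

-442 to 230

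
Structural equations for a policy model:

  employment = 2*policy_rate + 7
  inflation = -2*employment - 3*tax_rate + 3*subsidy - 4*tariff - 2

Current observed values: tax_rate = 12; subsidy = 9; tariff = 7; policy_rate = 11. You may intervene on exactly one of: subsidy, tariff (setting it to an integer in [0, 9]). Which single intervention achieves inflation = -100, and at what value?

Intervening on subsidy: with other inputs at their observed values, inflation = 3*subsidy - 124. Solving for -100 gives subsidy = 8, within [0, 9].
Intervening on tariff: inflation = -4*tariff - 69. Reaching -100 requires tariff = 31/4, not an integer.

set subsidy = 8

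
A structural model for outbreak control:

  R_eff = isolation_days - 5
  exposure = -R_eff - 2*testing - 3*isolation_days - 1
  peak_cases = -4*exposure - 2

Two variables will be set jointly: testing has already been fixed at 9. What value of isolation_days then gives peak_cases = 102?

isolation_days = 3

With testing held at 9:
Substituting into the exposure equation gives exposure = -4*isolation_days - 14.
This gives peak_cases = 16*isolation_days + 54.
Solve 16*isolation_days + 54 = 102: isolation_days = (102 - 54) / 16 = 3.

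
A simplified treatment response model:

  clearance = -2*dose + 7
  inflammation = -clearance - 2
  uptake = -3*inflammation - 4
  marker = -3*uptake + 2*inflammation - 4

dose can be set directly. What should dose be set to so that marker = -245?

Substituting into the inflammation equation gives inflammation = 2*dose - 9.
So uptake = -6*dose + 23.
marker becomes 22*dose - 91.
Solve 22*dose - 91 = -245: dose = (-245 + 91) / 22 = -7.

dose = -7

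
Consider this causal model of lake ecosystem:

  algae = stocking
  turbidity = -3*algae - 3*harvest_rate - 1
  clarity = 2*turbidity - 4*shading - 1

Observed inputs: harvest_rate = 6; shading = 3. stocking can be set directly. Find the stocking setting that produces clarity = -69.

stocking = 3

Substituting into the turbidity equation gives turbidity = -3*stocking - 19.
Substituting into the clarity equation gives clarity = -6*stocking - 51.
Solve -6*stocking - 51 = -69: stocking = (-69 + 51) / -6 = 3.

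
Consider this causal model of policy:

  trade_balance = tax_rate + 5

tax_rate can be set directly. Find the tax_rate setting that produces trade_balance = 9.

tax_rate = 4

Solve tax_rate + 5 = 9: tax_rate = (9 - 5) / 1 = 4.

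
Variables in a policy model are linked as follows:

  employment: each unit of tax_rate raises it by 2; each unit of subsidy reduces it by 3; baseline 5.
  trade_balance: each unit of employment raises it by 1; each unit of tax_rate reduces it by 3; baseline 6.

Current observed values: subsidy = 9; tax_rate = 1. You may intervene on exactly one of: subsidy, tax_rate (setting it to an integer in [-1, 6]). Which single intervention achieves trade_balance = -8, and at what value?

set subsidy = 6

Intervening on subsidy: with other inputs at their observed values, trade_balance = -3*subsidy + 10. Solving for -8 gives subsidy = 6, within [-1, 6].
Intervening on tax_rate: trade_balance = -tax_rate - 16. Reaching -8 requires tax_rate = -8, outside [-1, 6].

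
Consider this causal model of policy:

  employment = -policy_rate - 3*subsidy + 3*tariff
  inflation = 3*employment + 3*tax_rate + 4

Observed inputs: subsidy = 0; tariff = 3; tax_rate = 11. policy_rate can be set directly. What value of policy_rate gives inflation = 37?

policy_rate = 9

Substituting into the employment equation gives employment = -policy_rate + 9.
This gives inflation = -3*policy_rate + 64.
Solve -3*policy_rate + 64 = 37: policy_rate = (37 - 64) / -3 = 9.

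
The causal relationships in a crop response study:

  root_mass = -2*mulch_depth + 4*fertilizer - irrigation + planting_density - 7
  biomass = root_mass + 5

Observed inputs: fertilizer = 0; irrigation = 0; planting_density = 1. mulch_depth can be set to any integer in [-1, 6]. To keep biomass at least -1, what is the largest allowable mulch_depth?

mulch_depth = 0

Substituting into the root_mass equation gives root_mass = -2*mulch_depth - 6.
Substituting into the biomass equation gives biomass = -2*mulch_depth - 1.
Require -2*mulch_depth - 1 ≥ -1, so mulch_depth ≤ 0.
The largest integer in [-1, 6] satisfying this is 0.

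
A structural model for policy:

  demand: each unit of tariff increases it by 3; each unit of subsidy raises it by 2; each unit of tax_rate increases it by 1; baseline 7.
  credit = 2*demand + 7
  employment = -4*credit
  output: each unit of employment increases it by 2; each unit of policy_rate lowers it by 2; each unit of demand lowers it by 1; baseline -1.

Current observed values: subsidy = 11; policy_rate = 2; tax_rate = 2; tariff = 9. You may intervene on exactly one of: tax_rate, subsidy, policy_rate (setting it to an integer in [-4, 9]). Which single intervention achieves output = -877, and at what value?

Intervening on tax_rate: output = -17*tax_rate - 1013. Reaching -877 requires tax_rate = -8, outside [-4, 9].
Intervening on subsidy: with other inputs at their observed values, output = -34*subsidy - 673. Solving for -877 gives subsidy = 6, within [-4, 9].
Intervening on policy_rate: output = -2*policy_rate - 1043. Reaching -877 requires policy_rate = -83, outside [-4, 9].

set subsidy = 6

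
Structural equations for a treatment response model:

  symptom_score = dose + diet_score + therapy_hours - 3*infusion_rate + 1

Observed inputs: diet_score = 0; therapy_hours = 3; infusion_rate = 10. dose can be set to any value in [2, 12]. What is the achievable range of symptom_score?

-24 to -14

Substituting into the symptom_score equation gives symptom_score = dose - 26.
Linear in dose, so extremes are at the endpoints: dose = 2 gives symptom_score = -24; dose = 12 gives symptom_score = -14.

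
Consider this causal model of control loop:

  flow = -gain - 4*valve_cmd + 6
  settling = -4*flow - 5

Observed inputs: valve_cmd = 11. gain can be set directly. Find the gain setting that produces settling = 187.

Substituting into the flow equation gives flow = -gain - 38.
settling becomes 4*gain + 147.
Solve 4*gain + 147 = 187: gain = (187 - 147) / 4 = 10.

gain = 10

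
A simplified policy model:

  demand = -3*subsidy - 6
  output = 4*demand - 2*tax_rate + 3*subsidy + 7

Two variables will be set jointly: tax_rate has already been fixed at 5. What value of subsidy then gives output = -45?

With tax_rate held at 5:
Substituting into the output equation gives output = -9*subsidy - 27.
Solve -9*subsidy - 27 = -45: subsidy = (-45 + 27) / -9 = 2.

subsidy = 2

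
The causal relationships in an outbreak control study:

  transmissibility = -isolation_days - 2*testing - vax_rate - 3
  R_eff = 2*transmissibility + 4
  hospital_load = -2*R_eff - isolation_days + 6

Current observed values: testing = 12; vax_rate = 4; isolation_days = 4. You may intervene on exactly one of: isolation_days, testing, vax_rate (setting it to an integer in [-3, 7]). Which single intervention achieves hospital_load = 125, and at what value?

set isolation_days = 1

Intervening on isolation_days: with other inputs at their observed values, hospital_load = 3*isolation_days + 122. Solving for 125 gives isolation_days = 1, within [-3, 7].
Intervening on testing: hospital_load = 8*testing + 38. Reaching 125 requires testing = 87/8, not an integer.
Intervening on vax_rate: hospital_load = 4*vax_rate + 118. Reaching 125 requires vax_rate = 7/4, not an integer.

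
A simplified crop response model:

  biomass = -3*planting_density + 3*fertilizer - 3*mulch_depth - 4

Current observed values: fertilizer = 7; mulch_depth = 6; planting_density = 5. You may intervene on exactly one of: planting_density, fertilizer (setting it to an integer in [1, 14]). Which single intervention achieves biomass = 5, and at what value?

Intervening on planting_density: biomass = -3*planting_density - 1. Reaching 5 requires planting_density = -2, outside [1, 14].
Intervening on fertilizer: with other inputs at their observed values, biomass = 3*fertilizer - 37. Solving for 5 gives fertilizer = 14, within [1, 14].

set fertilizer = 14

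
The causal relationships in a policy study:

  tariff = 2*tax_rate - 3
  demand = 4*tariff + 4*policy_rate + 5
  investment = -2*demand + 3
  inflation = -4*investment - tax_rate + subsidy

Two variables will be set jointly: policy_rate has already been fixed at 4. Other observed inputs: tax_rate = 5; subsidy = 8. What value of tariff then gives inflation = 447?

With policy_rate held at 4:
Intervening on tariff fixes its value directly, overriding its dependence on tax_rate.
Substituting into the demand equation gives demand = 4*tariff + 21.
investment becomes -8*tariff - 39.
Substituting into the inflation equation gives inflation = 32*tariff + 159.
Solve 32*tariff + 159 = 447: tariff = (447 - 159) / 32 = 9.

tariff = 9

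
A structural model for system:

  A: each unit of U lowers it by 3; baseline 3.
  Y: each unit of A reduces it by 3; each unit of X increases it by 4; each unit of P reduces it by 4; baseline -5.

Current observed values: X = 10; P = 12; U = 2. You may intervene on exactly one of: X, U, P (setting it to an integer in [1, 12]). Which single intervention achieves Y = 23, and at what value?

Intervening on X: Y = 4*X - 44. Reaching 23 requires X = 67/4, not an integer.
Intervening on U: with other inputs at their observed values, Y = 9*U - 22. Solving for 23 gives U = 5, within [1, 12].
Intervening on P: Y = -4*P + 44. Reaching 23 requires P = 21/4, not an integer.

set U = 5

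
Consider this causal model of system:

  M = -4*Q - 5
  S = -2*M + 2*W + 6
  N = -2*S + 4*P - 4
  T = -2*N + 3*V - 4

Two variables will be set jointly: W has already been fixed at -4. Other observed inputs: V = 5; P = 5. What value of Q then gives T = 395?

Q = 12

With W held at -4:
Substituting into the S equation gives S = 8*Q + 8.
Substituting into the N equation gives N = -16*Q.
Substituting into the T equation gives T = 32*Q + 11.
Solve 32*Q + 11 = 395: Q = (395 - 11) / 32 = 12.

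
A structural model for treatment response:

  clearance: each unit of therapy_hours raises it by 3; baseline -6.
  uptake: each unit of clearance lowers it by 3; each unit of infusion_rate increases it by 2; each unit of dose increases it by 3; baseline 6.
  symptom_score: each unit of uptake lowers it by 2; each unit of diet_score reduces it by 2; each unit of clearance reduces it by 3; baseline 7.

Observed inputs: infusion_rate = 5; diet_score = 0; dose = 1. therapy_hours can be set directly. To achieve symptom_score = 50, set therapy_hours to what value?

therapy_hours = 11

Substituting into the uptake equation gives uptake = -9*therapy_hours + 37.
Substituting into the symptom_score equation gives symptom_score = 9*therapy_hours - 49.
Solve 9*therapy_hours - 49 = 50: therapy_hours = (50 + 49) / 9 = 11.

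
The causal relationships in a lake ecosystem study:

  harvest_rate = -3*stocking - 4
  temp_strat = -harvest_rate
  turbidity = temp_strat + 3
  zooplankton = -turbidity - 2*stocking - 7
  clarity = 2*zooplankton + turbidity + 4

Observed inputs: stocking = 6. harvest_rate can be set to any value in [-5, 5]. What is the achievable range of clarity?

Intervening on harvest_rate fixes its value directly, overriding its dependence on stocking.
Substituting into the turbidity equation gives turbidity = -harvest_rate + 3.
Substituting into the zooplankton equation gives zooplankton = harvest_rate - 22.
Substituting into the clarity equation gives clarity = harvest_rate - 37.
Linear in harvest_rate, so extremes are at the endpoints: harvest_rate = -5 gives clarity = -42; harvest_rate = 5 gives clarity = -32.

-42 to -32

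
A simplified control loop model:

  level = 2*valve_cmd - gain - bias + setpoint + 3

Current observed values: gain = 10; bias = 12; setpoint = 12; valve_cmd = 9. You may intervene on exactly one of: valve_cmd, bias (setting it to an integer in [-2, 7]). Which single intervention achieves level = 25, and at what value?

set bias = -2

Intervening on valve_cmd: level = 2*valve_cmd - 7. Reaching 25 requires valve_cmd = 16, outside [-2, 7].
Intervening on bias: with other inputs at their observed values, level = -bias + 23. Solving for 25 gives bias = -2, within [-2, 7].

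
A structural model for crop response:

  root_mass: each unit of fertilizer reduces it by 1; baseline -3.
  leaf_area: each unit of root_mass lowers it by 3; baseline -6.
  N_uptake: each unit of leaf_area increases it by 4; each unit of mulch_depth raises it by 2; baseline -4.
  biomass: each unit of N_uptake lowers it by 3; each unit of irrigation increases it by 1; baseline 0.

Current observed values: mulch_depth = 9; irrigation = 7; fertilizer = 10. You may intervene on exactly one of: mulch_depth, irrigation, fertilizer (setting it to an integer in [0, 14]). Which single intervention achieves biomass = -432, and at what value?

Intervening on mulch_depth: biomass = -6*mulch_depth - 377. Reaching -432 requires mulch_depth = 55/6, not an integer.
Intervening on irrigation: with other inputs at their observed values, biomass = irrigation - 438. Solving for -432 gives irrigation = 6, within [0, 14].
Intervening on fertilizer: biomass = -36*fertilizer - 71. Reaching -432 requires fertilizer = 361/36, not an integer.

set irrigation = 6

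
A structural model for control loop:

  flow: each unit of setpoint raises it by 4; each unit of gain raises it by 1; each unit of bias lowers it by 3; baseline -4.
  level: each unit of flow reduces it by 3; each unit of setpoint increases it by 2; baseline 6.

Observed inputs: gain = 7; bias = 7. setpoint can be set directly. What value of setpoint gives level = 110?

setpoint = -5

Substituting into the flow equation gives flow = 4*setpoint - 18.
level becomes -10*setpoint + 60.
Solve -10*setpoint + 60 = 110: setpoint = (110 - 60) / -10 = -5.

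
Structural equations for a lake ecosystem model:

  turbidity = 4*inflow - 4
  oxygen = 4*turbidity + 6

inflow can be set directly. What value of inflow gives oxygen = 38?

inflow = 3

Substituting into the oxygen equation gives oxygen = 16*inflow - 10.
Solve 16*inflow - 10 = 38: inflow = (38 + 10) / 16 = 3.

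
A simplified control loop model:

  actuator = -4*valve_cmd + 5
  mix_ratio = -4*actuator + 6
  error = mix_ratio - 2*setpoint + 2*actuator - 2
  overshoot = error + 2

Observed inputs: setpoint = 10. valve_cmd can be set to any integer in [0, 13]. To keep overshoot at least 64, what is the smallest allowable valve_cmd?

Substituting into the mix_ratio equation gives mix_ratio = 16*valve_cmd - 14.
Substituting into the error equation gives error = 8*valve_cmd - 26.
Substituting into the overshoot equation gives overshoot = 8*valve_cmd - 24.
Require 8*valve_cmd - 24 ≥ 64, so valve_cmd ≥ 11.
The smallest integer in [0, 13] satisfying this is 11.

valve_cmd = 11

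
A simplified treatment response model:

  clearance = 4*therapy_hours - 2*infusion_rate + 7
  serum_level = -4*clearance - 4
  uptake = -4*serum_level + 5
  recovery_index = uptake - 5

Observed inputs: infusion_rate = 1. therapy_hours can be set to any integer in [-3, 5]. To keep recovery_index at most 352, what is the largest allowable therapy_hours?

therapy_hours = 4

Substituting into the clearance equation gives clearance = 4*therapy_hours + 5.
This gives serum_level = -16*therapy_hours - 24.
This gives uptake = 64*therapy_hours + 101.
Substituting into the recovery_index equation gives recovery_index = 64*therapy_hours + 96.
Require 64*therapy_hours + 96 ≤ 352, so therapy_hours ≤ 4.
The largest integer in [-3, 5] satisfying this is 4.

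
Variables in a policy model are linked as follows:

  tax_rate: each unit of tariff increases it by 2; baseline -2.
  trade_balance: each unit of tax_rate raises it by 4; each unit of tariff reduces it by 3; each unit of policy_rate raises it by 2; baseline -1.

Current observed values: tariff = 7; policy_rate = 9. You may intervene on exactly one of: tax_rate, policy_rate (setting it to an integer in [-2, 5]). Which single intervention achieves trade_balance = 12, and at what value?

set tax_rate = 4

Intervening on tax_rate: with other inputs at their observed values, trade_balance = 4*tax_rate - 4. Solving for 12 gives tax_rate = 4, within [-2, 5].
Intervening on policy_rate: trade_balance = 2*policy_rate + 26. Reaching 12 requires policy_rate = -7, outside [-2, 5].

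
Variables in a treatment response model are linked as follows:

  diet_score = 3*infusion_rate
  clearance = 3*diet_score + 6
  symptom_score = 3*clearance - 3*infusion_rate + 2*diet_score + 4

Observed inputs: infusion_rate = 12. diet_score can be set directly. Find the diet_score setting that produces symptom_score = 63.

diet_score = 7

Intervening on diet_score fixes its value directly, overriding its dependence on infusion_rate.
Substituting into the symptom_score equation gives symptom_score = 11*diet_score - 14.
Solve 11*diet_score - 14 = 63: diet_score = (63 + 14) / 11 = 7.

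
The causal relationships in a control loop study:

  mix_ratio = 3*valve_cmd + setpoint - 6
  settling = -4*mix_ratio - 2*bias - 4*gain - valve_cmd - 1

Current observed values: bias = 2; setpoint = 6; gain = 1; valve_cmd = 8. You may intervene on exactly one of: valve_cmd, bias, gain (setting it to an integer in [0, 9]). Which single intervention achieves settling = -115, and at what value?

set bias = 3

Intervening on valve_cmd: settling = -13*valve_cmd - 9. Reaching -115 requires valve_cmd = 106/13, not an integer.
Intervening on bias: with other inputs at their observed values, settling = -2*bias - 109. Solving for -115 gives bias = 3, within [0, 9].
Intervening on gain: settling = -4*gain - 109. Reaching -115 requires gain = 3/2, not an integer.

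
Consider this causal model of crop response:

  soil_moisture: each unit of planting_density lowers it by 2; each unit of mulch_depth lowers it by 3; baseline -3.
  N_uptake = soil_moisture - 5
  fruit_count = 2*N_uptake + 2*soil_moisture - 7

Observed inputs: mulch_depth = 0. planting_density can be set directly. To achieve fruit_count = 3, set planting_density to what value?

Substituting into the soil_moisture equation gives soil_moisture = -2*planting_density - 3.
This gives N_uptake = -2*planting_density - 8.
Substituting into the fruit_count equation gives fruit_count = -8*planting_density - 29.
Solve -8*planting_density - 29 = 3: planting_density = (3 + 29) / -8 = -4.

planting_density = -4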